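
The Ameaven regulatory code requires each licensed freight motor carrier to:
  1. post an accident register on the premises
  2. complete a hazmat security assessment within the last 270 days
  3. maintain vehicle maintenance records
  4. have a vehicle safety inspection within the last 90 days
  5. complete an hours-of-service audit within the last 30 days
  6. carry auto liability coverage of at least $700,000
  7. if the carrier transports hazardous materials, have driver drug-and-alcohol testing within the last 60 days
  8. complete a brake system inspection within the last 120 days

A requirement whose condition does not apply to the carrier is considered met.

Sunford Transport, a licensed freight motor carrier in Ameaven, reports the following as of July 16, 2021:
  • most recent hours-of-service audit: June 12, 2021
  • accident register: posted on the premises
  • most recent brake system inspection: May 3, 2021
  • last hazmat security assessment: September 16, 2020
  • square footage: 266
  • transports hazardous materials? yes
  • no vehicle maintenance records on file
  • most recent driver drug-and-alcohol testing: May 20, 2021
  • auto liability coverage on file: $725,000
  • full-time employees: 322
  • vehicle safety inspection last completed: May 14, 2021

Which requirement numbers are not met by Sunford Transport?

1. accident register present → met
2. hazmat security assessment 303 days ago vs limit 270 → not met
3. vehicle maintenance records absent → not met
4. vehicle safety inspection 63 days ago vs limit 90 → met
5. hours-of-service audit 34 days ago vs limit 30 → not met
6. auto liability coverage $725,000 ≥ $700,000 → met
7. condition 'transports hazardous materials' holds; driver drug-and-alcohol testing 57 days ago vs limit 60 → met
8. brake system inspection 74 days ago vs limit 120 → met
Not met: 2, 3, 5

2, 3, 5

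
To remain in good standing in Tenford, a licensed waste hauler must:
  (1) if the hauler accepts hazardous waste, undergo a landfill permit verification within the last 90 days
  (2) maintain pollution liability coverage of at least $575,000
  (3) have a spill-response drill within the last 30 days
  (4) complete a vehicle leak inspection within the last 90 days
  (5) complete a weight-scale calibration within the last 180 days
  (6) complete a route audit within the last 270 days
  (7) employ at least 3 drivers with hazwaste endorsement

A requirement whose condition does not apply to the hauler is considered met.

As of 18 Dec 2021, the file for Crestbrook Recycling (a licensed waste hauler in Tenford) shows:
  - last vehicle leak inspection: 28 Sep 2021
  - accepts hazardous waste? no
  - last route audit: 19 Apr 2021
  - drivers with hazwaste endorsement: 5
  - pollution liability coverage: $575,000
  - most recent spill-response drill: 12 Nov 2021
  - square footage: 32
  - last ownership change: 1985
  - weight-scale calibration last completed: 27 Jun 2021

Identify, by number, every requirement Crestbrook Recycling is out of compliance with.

3

1. condition 'accepts hazardous waste' does not hold → requirement n/a → met
2. pollution liability coverage $575,000 ≥ $575,000 → met
3. spill-response drill 36 days ago vs limit 30 → not met
4. vehicle leak inspection 81 days ago vs limit 90 → met
5. weight-scale calibration 174 days ago vs limit 180 → met
6. route audit 243 days ago vs limit 270 → met
7. drivers with hazwaste endorsement 5 ≥ 3 → met
Not met: 3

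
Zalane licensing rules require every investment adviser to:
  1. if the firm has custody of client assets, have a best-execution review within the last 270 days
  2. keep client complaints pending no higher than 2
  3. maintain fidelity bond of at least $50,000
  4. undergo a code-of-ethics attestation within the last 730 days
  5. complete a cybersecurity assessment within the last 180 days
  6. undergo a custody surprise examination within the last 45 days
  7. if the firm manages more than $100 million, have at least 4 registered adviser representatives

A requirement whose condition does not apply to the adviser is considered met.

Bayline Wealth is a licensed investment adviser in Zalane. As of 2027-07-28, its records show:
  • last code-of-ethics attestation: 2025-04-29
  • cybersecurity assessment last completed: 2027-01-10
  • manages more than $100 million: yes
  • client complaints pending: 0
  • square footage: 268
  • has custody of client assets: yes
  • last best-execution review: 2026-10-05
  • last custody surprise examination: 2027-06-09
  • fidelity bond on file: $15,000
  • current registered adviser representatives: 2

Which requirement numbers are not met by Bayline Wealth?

1. condition 'has custody of client assets' holds; best-execution review 296 days ago vs limit 270 → not met
2. client complaints pending 0 ≤ 2 → met
3. fidelity bond $15,000 < $50,000 → not met
4. code-of-ethics attestation 820 days ago vs limit 730 → not met
5. cybersecurity assessment 199 days ago vs limit 180 → not met
6. custody surprise examination 49 days ago vs limit 45 → not met
7. condition 'manages more than $100 million' holds; registered adviser representatives 2 < 4 → not met
Not met: 1, 3, 4, 5, 6, 7

1, 3, 4, 5, 6, 7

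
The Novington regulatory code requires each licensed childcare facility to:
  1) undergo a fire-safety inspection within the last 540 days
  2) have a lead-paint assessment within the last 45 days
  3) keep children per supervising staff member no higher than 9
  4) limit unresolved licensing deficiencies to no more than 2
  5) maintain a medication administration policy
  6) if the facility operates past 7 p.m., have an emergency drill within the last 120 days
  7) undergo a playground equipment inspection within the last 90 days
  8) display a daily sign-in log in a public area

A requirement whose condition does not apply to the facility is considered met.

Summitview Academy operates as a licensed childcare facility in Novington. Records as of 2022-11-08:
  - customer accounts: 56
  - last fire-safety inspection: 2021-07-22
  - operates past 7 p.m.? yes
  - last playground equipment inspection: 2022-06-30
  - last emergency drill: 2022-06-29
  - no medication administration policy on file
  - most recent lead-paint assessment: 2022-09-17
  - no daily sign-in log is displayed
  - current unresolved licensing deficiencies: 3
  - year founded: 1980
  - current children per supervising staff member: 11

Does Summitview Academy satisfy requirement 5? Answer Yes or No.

5. medication administration policy absent → not met

No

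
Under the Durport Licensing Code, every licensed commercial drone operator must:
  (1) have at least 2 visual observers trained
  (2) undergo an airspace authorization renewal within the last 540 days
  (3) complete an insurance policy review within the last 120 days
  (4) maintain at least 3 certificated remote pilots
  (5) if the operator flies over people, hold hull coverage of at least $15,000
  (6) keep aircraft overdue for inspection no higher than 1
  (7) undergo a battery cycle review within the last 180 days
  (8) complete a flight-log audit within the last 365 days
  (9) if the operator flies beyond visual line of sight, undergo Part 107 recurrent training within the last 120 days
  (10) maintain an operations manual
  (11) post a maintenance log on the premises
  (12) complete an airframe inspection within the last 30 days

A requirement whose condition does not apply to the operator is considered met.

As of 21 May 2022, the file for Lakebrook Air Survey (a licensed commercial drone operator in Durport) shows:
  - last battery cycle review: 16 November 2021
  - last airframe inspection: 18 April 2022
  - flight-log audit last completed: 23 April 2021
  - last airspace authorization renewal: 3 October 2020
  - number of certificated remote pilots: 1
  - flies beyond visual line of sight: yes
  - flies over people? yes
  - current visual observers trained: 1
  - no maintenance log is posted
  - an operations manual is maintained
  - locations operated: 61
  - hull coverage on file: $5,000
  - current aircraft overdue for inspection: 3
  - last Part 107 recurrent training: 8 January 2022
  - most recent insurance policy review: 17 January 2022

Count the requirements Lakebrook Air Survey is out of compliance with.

1. visual observers trained 1 < 2 → not met
2. airspace authorization renewal 595 days ago vs limit 540 → not met
3. insurance policy review 124 days ago vs limit 120 → not met
4. certificated remote pilots 1 < 3 → not met
5. condition 'flies over people' holds; hull coverage $5,000 < $15,000 → not met
6. aircraft overdue for inspection 3 > 1 → not met
7. battery cycle review 186 days ago vs limit 180 → not met
8. flight-log audit 393 days ago vs limit 365 → not met
9. condition 'flies beyond visual line of sight' holds; Part 107 recurrent training 133 days ago vs limit 120 → not met
10. operations manual present → met
11. maintenance log absent → not met
12. airframe inspection 33 days ago vs limit 30 → not met
Not met: 11 of 12

11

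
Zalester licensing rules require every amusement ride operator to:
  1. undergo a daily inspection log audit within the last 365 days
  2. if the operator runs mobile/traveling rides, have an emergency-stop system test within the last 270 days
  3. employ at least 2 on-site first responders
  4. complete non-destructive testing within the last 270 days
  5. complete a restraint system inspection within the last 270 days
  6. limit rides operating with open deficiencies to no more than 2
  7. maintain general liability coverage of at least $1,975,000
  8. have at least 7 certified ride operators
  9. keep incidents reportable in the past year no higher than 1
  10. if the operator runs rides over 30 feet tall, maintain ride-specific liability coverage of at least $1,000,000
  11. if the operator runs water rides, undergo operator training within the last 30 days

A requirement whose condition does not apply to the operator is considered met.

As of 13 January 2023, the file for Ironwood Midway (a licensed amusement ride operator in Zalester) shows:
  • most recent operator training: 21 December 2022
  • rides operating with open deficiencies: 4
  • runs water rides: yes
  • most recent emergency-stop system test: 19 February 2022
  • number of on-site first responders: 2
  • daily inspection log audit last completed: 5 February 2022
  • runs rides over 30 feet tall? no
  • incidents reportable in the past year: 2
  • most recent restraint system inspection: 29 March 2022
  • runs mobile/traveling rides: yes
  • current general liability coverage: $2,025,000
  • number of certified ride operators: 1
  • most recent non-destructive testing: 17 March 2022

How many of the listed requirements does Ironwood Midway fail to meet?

6

1. daily inspection log audit 342 days ago vs limit 365 → met
2. condition 'runs mobile/traveling rides' holds; emergency-stop system test 328 days ago vs limit 270 → not met
3. on-site first responders 2 ≥ 2 → met
4. non-destructive testing 302 days ago vs limit 270 → not met
5. restraint system inspection 290 days ago vs limit 270 → not met
6. rides operating with open deficiencies 4 > 2 → not met
7. general liability coverage $2,025,000 ≥ $1,975,000 → met
8. certified ride operators 1 < 7 → not met
9. incidents reportable in the past year 2 > 1 → not met
10. condition 'runs rides over 30 feet tall' does not hold → requirement n/a → met
11. condition 'runs water rides' holds; operator training 23 days ago vs limit 30 → met
Not met: 6 of 11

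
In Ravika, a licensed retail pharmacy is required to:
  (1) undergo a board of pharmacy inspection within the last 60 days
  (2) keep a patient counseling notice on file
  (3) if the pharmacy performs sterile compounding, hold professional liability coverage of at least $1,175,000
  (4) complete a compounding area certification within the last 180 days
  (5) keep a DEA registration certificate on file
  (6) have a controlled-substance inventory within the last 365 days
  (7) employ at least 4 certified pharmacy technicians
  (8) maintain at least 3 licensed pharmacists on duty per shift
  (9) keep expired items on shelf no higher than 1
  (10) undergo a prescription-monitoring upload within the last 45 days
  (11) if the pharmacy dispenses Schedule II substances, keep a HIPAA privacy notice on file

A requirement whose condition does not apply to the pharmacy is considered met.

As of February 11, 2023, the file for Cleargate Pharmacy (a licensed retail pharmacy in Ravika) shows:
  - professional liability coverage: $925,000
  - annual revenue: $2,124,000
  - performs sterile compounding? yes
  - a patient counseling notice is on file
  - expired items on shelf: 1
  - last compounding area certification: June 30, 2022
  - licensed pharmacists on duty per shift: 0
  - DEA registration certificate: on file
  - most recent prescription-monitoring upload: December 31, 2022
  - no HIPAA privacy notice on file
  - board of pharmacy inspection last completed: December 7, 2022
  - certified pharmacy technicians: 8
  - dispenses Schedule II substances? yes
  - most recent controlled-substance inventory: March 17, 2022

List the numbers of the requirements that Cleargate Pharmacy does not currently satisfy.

1. board of pharmacy inspection 66 days ago vs limit 60 → not met
2. patient counseling notice present → met
3. condition 'performs sterile compounding' holds; professional liability coverage $925,000 < $1,175,000 → not met
4. compounding area certification 226 days ago vs limit 180 → not met
5. DEA registration certificate present → met
6. controlled-substance inventory 331 days ago vs limit 365 → met
7. certified pharmacy technicians 8 ≥ 4 → met
8. licensed pharmacists on duty per shift 0 < 3 → not met
9. expired items on shelf 1 ≤ 1 → met
10. prescription-monitoring upload 42 days ago vs limit 45 → met
11. condition 'dispenses Schedule II substances' holds; HIPAA privacy notice absent → not met
Not met: 1, 3, 4, 8, 11

1, 3, 4, 8, 11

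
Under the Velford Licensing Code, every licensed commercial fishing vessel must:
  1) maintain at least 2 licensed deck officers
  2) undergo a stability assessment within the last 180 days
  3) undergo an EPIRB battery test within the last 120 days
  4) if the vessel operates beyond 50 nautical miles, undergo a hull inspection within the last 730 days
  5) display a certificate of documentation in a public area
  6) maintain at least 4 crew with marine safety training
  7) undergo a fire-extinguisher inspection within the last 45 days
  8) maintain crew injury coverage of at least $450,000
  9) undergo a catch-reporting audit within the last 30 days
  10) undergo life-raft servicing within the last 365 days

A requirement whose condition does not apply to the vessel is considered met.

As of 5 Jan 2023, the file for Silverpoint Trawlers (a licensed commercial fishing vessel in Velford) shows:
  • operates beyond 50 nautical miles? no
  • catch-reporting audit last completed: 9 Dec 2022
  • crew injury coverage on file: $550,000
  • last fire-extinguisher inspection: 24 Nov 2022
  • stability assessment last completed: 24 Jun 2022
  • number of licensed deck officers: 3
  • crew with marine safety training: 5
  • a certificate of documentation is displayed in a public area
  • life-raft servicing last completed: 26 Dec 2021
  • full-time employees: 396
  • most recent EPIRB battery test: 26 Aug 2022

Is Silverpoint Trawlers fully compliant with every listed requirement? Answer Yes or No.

No

1. licensed deck officers 3 ≥ 2 → met
2. stability assessment 195 days ago vs limit 180 → not met
3. EPIRB battery test 132 days ago vs limit 120 → not met
4. condition 'operates beyond 50 nautical miles' does not hold → requirement n/a → met
5. certificate of documentation present → met
6. crew with marine safety training 5 ≥ 4 → met
7. fire-extinguisher inspection 42 days ago vs limit 45 → met
8. crew injury coverage $550,000 ≥ $450,000 → met
9. catch-reporting audit 27 days ago vs limit 30 → met
10. life-raft servicing 375 days ago vs limit 365 → not met
Not met: 2, 3, 10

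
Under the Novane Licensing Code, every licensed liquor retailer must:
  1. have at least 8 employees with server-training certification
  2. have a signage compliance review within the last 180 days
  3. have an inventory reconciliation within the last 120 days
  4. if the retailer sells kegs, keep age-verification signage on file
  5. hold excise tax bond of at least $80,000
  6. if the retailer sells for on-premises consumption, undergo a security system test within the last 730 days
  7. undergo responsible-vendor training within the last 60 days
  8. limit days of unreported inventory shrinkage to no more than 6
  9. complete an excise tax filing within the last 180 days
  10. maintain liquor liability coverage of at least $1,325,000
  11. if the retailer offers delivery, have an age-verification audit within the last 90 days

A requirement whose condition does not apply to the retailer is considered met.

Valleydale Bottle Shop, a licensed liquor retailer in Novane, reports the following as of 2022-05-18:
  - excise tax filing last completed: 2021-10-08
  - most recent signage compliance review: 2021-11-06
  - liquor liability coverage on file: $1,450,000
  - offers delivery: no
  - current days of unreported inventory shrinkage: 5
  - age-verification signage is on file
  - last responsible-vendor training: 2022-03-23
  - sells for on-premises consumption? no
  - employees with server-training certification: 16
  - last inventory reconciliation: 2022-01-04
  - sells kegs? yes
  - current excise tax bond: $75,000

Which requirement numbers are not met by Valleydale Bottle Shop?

2, 3, 5, 9

1. employees with server-training certification 16 ≥ 8 → met
2. signage compliance review 193 days ago vs limit 180 → not met
3. inventory reconciliation 134 days ago vs limit 120 → not met
4. condition 'sells kegs' holds; age-verification signage present → met
5. excise tax bond $75,000 < $80,000 → not met
6. condition 'sells for on-premises consumption' does not hold → requirement n/a → met
7. responsible-vendor training 56 days ago vs limit 60 → met
8. days of unreported inventory shrinkage 5 ≤ 6 → met
9. excise tax filing 222 days ago vs limit 180 → not met
10. liquor liability coverage $1,450,000 ≥ $1,325,000 → met
11. condition 'offers delivery' does not hold → requirement n/a → met
Not met: 2, 3, 5, 9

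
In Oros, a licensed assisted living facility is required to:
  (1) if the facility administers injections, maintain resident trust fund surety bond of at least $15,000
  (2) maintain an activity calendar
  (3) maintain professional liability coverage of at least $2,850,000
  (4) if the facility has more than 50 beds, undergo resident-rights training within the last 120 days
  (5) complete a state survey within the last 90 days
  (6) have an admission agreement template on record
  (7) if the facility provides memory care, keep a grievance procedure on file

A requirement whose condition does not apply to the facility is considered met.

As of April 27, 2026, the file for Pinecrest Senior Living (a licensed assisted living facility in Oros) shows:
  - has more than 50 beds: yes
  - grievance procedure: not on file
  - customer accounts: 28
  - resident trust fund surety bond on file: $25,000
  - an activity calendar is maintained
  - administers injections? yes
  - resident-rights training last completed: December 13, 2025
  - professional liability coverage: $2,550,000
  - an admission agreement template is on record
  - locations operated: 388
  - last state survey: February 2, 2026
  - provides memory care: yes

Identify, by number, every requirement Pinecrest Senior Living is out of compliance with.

1. condition 'administers injections' holds; resident trust fund surety bond $25,000 ≥ $15,000 → met
2. activity calendar present → met
3. professional liability coverage $2,550,000 < $2,850,000 → not met
4. condition 'has more than 50 beds' holds; resident-rights training 135 days ago vs limit 120 → not met
5. state survey 84 days ago vs limit 90 → met
6. admission agreement template present → met
7. condition 'provides memory care' holds; grievance procedure absent → not met
Not met: 3, 4, 7

3, 4, 7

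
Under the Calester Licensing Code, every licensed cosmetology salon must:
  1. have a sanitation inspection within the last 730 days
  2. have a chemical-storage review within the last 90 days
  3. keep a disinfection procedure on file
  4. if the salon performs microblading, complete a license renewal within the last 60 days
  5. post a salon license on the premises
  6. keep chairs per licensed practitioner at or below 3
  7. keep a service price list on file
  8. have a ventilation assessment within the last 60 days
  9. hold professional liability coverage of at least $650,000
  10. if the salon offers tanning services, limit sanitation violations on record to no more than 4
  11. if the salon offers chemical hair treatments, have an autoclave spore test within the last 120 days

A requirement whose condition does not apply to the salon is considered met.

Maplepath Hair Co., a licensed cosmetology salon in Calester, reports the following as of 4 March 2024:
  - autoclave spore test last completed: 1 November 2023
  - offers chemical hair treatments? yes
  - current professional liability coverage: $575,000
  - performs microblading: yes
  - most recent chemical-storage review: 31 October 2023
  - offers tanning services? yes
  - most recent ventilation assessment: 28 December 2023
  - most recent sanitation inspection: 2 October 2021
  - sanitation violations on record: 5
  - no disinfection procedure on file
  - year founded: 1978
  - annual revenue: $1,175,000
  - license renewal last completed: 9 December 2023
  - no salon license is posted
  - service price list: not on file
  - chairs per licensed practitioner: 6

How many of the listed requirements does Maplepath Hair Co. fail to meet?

1. sanitation inspection 884 days ago vs limit 730 → not met
2. chemical-storage review 125 days ago vs limit 90 → not met
3. disinfection procedure absent → not met
4. condition 'performs microblading' holds; license renewal 86 days ago vs limit 60 → not met
5. salon license absent → not met
6. chairs per licensed practitioner 6 > 3 → not met
7. service price list absent → not met
8. ventilation assessment 67 days ago vs limit 60 → not met
9. professional liability coverage $575,000 < $650,000 → not met
10. condition 'offers tanning services' holds; sanitation violations on record 5 > 4 → not met
11. condition 'offers chemical hair treatments' holds; autoclave spore test 124 days ago vs limit 120 → not met
Not met: 11 of 11

11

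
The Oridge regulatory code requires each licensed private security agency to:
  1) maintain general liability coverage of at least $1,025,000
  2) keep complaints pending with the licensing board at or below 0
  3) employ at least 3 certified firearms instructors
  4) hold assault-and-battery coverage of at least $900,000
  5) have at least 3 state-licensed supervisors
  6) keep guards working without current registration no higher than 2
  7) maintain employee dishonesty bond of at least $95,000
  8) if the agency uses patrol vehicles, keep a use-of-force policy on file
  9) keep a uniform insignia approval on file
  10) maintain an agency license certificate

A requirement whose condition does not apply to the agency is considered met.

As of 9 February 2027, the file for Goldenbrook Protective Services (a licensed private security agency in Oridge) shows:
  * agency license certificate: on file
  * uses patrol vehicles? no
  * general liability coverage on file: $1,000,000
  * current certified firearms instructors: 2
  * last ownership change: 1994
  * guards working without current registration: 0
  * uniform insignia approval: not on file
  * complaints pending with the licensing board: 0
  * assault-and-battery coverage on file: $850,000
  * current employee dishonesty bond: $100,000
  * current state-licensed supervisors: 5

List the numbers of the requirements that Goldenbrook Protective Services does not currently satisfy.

1. general liability coverage $1,000,000 < $1,025,000 → not met
2. complaints pending with the licensing board 0 ≤ 0 → met
3. certified firearms instructors 2 < 3 → not met
4. assault-and-battery coverage $850,000 < $900,000 → not met
5. state-licensed supervisors 5 ≥ 3 → met
6. guards working without current registration 0 ≤ 2 → met
7. employee dishonesty bond $100,000 ≥ $95,000 → met
8. condition 'uses patrol vehicles' does not hold → requirement n/a → met
9. uniform insignia approval absent → not met
10. agency license certificate present → met
Not met: 1, 3, 4, 9

1, 3, 4, 9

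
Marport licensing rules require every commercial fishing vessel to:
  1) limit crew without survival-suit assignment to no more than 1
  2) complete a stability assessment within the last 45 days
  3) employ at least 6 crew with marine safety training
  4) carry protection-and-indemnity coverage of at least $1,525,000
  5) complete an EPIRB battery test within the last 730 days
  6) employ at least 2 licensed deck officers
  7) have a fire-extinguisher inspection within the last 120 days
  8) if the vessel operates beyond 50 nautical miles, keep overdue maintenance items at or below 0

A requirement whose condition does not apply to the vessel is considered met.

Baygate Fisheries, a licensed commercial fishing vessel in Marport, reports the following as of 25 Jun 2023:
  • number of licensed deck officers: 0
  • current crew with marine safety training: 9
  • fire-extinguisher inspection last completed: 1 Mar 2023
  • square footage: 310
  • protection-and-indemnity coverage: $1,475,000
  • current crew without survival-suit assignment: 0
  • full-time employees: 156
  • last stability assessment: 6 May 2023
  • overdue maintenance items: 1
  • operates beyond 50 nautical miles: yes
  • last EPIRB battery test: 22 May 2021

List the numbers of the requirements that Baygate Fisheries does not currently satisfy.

2, 4, 5, 6, 8

1. crew without survival-suit assignment 0 ≤ 1 → met
2. stability assessment 50 days ago vs limit 45 → not met
3. crew with marine safety training 9 ≥ 6 → met
4. protection-and-indemnity coverage $1,475,000 < $1,525,000 → not met
5. EPIRB battery test 764 days ago vs limit 730 → not met
6. licensed deck officers 0 < 2 → not met
7. fire-extinguisher inspection 116 days ago vs limit 120 → met
8. condition 'operates beyond 50 nautical miles' holds; overdue maintenance items 1 > 0 → not met
Not met: 2, 4, 5, 6, 8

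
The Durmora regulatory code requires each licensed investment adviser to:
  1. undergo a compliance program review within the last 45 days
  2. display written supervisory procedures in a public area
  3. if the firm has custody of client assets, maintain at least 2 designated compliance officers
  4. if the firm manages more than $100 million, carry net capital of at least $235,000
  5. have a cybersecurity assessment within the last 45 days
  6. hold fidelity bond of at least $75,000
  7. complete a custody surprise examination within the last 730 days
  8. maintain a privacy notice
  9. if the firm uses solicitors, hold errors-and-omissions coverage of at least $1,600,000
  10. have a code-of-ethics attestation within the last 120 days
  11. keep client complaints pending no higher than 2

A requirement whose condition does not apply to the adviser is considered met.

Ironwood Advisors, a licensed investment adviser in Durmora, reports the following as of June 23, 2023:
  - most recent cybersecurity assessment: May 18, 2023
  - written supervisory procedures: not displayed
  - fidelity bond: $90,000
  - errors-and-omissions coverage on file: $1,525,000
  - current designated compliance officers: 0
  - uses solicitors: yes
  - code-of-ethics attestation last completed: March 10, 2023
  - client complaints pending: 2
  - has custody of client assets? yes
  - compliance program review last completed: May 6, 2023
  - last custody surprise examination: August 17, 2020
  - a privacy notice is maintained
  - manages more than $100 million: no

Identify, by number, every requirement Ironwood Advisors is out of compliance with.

1. compliance program review 48 days ago vs limit 45 → not met
2. written supervisory procedures absent → not met
3. condition 'has custody of client assets' holds; designated compliance officers 0 < 2 → not met
4. condition 'manages more than $100 million' does not hold → requirement n/a → met
5. cybersecurity assessment 36 days ago vs limit 45 → met
6. fidelity bond $90,000 ≥ $75,000 → met
7. custody surprise examination 1040 days ago vs limit 730 → not met
8. privacy notice present → met
9. condition 'uses solicitors' holds; errors-and-omissions coverage $1,525,000 < $1,600,000 → not met
10. code-of-ethics attestation 105 days ago vs limit 120 → met
11. client complaints pending 2 ≤ 2 → met
Not met: 1, 2, 3, 7, 9

1, 2, 3, 7, 9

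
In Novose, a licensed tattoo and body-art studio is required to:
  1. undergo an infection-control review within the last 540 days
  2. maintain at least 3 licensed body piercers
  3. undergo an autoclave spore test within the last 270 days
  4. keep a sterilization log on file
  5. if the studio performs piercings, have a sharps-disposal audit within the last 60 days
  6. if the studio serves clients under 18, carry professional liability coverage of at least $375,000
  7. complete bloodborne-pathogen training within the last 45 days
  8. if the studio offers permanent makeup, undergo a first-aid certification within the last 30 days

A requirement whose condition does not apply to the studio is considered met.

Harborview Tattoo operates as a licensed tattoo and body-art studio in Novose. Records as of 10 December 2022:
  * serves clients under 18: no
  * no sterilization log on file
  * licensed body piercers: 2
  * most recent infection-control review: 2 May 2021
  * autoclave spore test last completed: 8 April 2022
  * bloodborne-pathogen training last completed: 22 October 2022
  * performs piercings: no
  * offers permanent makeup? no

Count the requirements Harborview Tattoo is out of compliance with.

1. infection-control review 587 days ago vs limit 540 → not met
2. licensed body piercers 2 < 3 → not met
3. autoclave spore test 246 days ago vs limit 270 → met
4. sterilization log absent → not met
5. condition 'performs piercings' does not hold → requirement n/a → met
6. condition 'serves clients under 18' does not hold → requirement n/a → met
7. bloodborne-pathogen training 49 days ago vs limit 45 → not met
8. condition 'offers permanent makeup' does not hold → requirement n/a → met
Not met: 4 of 8

4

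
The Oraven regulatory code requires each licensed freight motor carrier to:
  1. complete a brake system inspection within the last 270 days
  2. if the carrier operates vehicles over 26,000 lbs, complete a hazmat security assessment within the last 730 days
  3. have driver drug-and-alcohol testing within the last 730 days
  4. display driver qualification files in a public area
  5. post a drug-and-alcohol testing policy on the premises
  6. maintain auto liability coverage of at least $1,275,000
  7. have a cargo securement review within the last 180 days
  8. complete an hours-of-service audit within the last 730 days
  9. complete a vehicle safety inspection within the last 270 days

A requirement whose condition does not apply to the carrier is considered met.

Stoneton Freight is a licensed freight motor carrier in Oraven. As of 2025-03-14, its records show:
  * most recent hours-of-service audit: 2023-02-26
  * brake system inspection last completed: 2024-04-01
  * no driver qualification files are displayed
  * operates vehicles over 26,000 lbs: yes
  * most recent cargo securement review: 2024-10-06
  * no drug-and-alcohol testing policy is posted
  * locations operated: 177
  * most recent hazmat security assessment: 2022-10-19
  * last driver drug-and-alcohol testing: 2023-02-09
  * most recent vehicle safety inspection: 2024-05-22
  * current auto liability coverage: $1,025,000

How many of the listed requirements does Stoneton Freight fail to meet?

1. brake system inspection 347 days ago vs limit 270 → not met
2. condition 'operates vehicles over 26,000 lbs' holds; hazmat security assessment 877 days ago vs limit 730 → not met
3. driver drug-and-alcohol testing 764 days ago vs limit 730 → not met
4. driver qualification files absent → not met
5. drug-and-alcohol testing policy absent → not met
6. auto liability coverage $1,025,000 < $1,275,000 → not met
7. cargo securement review 159 days ago vs limit 180 → met
8. hours-of-service audit 747 days ago vs limit 730 → not met
9. vehicle safety inspection 296 days ago vs limit 270 → not met
Not met: 8 of 9

8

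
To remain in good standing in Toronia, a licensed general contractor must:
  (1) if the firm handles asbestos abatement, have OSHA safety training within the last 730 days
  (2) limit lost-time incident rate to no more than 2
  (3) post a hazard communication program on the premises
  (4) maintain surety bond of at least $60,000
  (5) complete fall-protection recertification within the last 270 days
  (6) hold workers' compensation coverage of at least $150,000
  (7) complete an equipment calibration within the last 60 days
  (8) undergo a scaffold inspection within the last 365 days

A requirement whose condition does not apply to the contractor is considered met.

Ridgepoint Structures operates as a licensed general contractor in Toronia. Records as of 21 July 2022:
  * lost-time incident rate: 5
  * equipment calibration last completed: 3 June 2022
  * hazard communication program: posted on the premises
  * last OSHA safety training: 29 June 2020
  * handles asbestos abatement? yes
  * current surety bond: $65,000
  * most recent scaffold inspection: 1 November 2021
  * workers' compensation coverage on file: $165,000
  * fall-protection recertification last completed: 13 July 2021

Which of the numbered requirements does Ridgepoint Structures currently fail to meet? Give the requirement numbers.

1, 2, 5

1. condition 'handles asbestos abatement' holds; OSHA safety training 752 days ago vs limit 730 → not met
2. lost-time incident rate 5 > 2 → not met
3. hazard communication program present → met
4. surety bond $65,000 ≥ $60,000 → met
5. fall-protection recertification 373 days ago vs limit 270 → not met
6. workers' compensation coverage $165,000 ≥ $150,000 → met
7. equipment calibration 48 days ago vs limit 60 → met
8. scaffold inspection 262 days ago vs limit 365 → met
Not met: 1, 2, 5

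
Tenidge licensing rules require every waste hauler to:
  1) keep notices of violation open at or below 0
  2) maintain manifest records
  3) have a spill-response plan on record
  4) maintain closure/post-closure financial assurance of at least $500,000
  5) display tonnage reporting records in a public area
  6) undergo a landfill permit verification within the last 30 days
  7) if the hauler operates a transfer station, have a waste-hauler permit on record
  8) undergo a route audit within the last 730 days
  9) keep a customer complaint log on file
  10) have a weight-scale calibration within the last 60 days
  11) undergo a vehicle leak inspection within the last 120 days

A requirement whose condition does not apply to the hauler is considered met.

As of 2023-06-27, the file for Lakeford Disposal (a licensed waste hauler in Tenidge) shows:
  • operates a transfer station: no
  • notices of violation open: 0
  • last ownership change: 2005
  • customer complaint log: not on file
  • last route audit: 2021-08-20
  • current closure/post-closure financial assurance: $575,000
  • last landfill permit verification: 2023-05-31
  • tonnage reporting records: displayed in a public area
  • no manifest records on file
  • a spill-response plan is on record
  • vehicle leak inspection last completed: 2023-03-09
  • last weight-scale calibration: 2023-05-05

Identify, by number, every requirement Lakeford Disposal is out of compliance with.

1. notices of violation open 0 ≤ 0 → met
2. manifest records absent → not met
3. spill-response plan present → met
4. closure/post-closure financial assurance $575,000 ≥ $500,000 → met
5. tonnage reporting records present → met
6. landfill permit verification 27 days ago vs limit 30 → met
7. condition 'operates a transfer station' does not hold → requirement n/a → met
8. route audit 676 days ago vs limit 730 → met
9. customer complaint log absent → not met
10. weight-scale calibration 53 days ago vs limit 60 → met
11. vehicle leak inspection 110 days ago vs limit 120 → met
Not met: 2, 9

2, 9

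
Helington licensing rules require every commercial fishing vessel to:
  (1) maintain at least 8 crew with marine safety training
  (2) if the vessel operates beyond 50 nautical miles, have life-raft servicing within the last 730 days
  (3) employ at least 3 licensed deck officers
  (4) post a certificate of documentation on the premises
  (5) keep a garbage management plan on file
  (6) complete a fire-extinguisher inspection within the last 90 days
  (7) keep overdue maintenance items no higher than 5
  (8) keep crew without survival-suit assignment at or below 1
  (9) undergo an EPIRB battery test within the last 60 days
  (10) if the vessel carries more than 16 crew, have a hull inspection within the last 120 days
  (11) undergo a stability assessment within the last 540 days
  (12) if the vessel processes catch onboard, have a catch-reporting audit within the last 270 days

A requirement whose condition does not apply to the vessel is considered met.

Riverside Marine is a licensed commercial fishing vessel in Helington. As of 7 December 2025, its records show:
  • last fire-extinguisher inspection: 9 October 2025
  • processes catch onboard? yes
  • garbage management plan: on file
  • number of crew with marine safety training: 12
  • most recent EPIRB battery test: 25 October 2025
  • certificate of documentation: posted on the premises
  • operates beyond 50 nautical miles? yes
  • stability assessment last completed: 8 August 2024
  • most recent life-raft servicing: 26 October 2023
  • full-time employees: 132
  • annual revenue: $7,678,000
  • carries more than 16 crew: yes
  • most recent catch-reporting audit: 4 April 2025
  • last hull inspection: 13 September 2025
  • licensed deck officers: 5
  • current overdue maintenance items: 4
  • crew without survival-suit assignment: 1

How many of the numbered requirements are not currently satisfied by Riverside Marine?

1. crew with marine safety training 12 ≥ 8 → met
2. condition 'operates beyond 50 nautical miles' holds; life-raft servicing 773 days ago vs limit 730 → not met
3. licensed deck officers 5 ≥ 3 → met
4. certificate of documentation present → met
5. garbage management plan present → met
6. fire-extinguisher inspection 59 days ago vs limit 90 → met
7. overdue maintenance items 4 ≤ 5 → met
8. crew without survival-suit assignment 1 ≤ 1 → met
9. EPIRB battery test 43 days ago vs limit 60 → met
10. condition 'carries more than 16 crew' holds; hull inspection 85 days ago vs limit 120 → met
11. stability assessment 486 days ago vs limit 540 → met
12. condition 'processes catch onboard' holds; catch-reporting audit 247 days ago vs limit 270 → met
Not met: 1 of 12

1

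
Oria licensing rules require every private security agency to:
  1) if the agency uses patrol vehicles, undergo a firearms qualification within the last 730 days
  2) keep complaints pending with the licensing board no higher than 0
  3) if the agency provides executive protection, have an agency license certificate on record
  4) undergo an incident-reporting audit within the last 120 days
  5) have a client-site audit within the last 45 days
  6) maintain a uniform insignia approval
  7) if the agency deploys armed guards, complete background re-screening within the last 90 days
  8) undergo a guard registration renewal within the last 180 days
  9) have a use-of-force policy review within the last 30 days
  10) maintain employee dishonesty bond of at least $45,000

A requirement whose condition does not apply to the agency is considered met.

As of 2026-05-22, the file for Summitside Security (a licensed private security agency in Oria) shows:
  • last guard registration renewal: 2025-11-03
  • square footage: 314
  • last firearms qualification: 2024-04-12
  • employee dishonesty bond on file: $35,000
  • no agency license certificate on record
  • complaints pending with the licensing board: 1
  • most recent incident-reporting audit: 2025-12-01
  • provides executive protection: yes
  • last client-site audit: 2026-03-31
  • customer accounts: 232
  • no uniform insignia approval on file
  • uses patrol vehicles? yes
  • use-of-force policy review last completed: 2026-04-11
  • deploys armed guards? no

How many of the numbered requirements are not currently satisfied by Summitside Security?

1. condition 'uses patrol vehicles' holds; firearms qualification 770 days ago vs limit 730 → not met
2. complaints pending with the licensing board 1 > 0 → not met
3. condition 'provides executive protection' holds; agency license certificate absent → not met
4. incident-reporting audit 172 days ago vs limit 120 → not met
5. client-site audit 52 days ago vs limit 45 → not met
6. uniform insignia approval absent → not met
7. condition 'deploys armed guards' does not hold → requirement n/a → met
8. guard registration renewal 200 days ago vs limit 180 → not met
9. use-of-force policy review 41 days ago vs limit 30 → not met
10. employee dishonesty bond $35,000 < $45,000 → not met
Not met: 9 of 10

9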